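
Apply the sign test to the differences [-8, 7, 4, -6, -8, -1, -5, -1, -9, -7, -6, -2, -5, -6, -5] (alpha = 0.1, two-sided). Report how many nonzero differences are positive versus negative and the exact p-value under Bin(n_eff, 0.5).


Step 1: Discard zero differences. Original n = 15; n_eff = number of nonzero differences = 15.
Nonzero differences (with sign): -8, +7, +4, -6, -8, -1, -5, -1, -9, -7, -6, -2, -5, -6, -5
Step 2: Count signs: positive = 2, negative = 13.
Step 3: Under H0: P(positive) = 0.5, so the number of positives S ~ Bin(15, 0.5).
Step 4: Two-sided exact p-value = sum of Bin(15,0.5) probabilities at or below the observed probability = 0.007385.
Step 5: alpha = 0.1. reject H0.

n_eff = 15, pos = 2, neg = 13, p = 0.007385, reject H0.


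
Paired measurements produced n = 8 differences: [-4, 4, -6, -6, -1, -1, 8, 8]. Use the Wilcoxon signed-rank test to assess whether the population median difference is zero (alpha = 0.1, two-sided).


Step 1: Drop any zero differences (none here) and take |d_i|.
|d| = [4, 4, 6, 6, 1, 1, 8, 8]
Step 2: Midrank |d_i| (ties get averaged ranks).
ranks: |4|->3.5, |4|->3.5, |6|->5.5, |6|->5.5, |1|->1.5, |1|->1.5, |8|->7.5, |8|->7.5
Step 3: Attach original signs; sum ranks with positive sign and with negative sign.
W+ = 3.5 + 7.5 + 7.5 = 18.5
W- = 3.5 + 5.5 + 5.5 + 1.5 + 1.5 = 17.5
(Check: W+ + W- = 36 should equal n(n+1)/2 = 36.)
Step 4: Test statistic W = min(W+, W-) = 17.5.
Step 5: Ties in |d|, so use the tie-corrected normal approximation.
        E[W] = n(n+1)/4 = 8*9/4 = 18.
        Tie groups: |d|=1 (t=2), |d|=4 (t=2), |d|=6 (t=2), |d|=8 (t=2); sum(t^3 - t) = 24.
        Var[W] = n(n+1)(2n+1)/24 - sum(t^3-t)/48 = 1224/24 - 24/48 = 50.5.
        z = (W - E[W]) / sqrt(Var[W]) = (17.5 - 18) / 7.1063 = -0.0704.
        Two-sided p = 2*Phi(z) = 0.943907.
Step 6: alpha = 0.1. fail to reject H0.

W+ = 18.5, W- = 17.5, W = min = 17.5, p = 0.943907, fail to reject H0.


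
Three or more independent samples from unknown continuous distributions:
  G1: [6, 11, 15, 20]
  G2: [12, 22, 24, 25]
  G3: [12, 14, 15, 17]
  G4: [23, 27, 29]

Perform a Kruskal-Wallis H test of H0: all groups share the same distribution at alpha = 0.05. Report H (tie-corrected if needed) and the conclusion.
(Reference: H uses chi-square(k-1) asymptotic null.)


Step 1: Combine all N = 15 observations and assign midranks.
sorted (value, group, rank): (6,G1,1), (11,G1,2), (12,G2,3.5), (12,G3,3.5), (14,G3,5), (15,G1,6.5), (15,G3,6.5), (17,G3,8), (20,G1,9), (22,G2,10), (23,G4,11), (24,G2,12), (25,G2,13), (27,G4,14), (29,G4,15)
Step 2: Sum ranks within each group.
R_1 = 18.5 (n_1 = 4)
R_2 = 38.5 (n_2 = 4)
R_3 = 23 (n_3 = 4)
R_4 = 40 (n_4 = 3)
Step 3: H = 12/(N(N+1)) * sum(R_i^2/n_i) - 3(N+1)
     = 12/(15*16) * (18.5^2/4 + 38.5^2/4 + 23^2/4 + 40^2/3) - 3*16
     = 0.050000 * 1121.71 - 48
     = 8.085417.
Step 4: Ties present; correction factor C = 1 - 12/(15^3 - 15) = 0.996429. Corrected H = 8.085417 / 0.996429 = 8.114397.
Step 5: Under H0, H ~ chi^2(3); p-value = 0.043706.
Step 6: alpha = 0.05. reject H0.

H = 8.1144, df = 3, p = 0.043706, reject H0.


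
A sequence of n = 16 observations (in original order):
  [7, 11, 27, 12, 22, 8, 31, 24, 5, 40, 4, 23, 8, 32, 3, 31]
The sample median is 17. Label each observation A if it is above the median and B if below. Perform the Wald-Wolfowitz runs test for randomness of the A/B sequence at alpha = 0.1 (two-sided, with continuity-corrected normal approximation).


Step 1: Compute median = 17; label A = above, B = below.
Labels in order: BBABABAABABABABA  (n_A = 8, n_B = 8)
Step 2: Count runs R = 14.
Step 3: Under H0 (random ordering), E[R] = 2*n_A*n_B/(n_A+n_B) + 1 = 2*8*8/16 + 1 = 9.0000.
        Var[R] = 2*n_A*n_B*(2*n_A*n_B - n_A - n_B) / ((n_A+n_B)^2 * (n_A+n_B-1)) = 14336/3840 = 3.7333.
        SD[R] = 1.9322.
Step 4: Continuity-corrected z = (R - 0.5 - E[R]) / SD[R] = (14 - 0.5 - 9.0000) / 1.9322 = 2.3290.
Step 5: Two-sided p-value via normal approximation = 2*(1 - Phi(|z|)) = 0.019861.
Step 6: alpha = 0.1. reject H0.

R = 14, z = 2.3290, p = 0.019861, reject H0.


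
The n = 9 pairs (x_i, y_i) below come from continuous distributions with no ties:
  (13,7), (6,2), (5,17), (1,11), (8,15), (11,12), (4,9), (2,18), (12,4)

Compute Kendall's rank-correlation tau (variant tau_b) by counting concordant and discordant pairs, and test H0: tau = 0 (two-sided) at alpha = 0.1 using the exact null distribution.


Step 1: Enumerate the 36 unordered pairs (i,j) with i<j and classify each by sign(x_j-x_i) * sign(y_j-y_i).
  (1,2):dx=-7,dy=-5->C; (1,3):dx=-8,dy=+10->D; (1,4):dx=-12,dy=+4->D; (1,5):dx=-5,dy=+8->D
  (1,6):dx=-2,dy=+5->D; (1,7):dx=-9,dy=+2->D; (1,8):dx=-11,dy=+11->D; (1,9):dx=-1,dy=-3->C
  (2,3):dx=-1,dy=+15->D; (2,4):dx=-5,dy=+9->D; (2,5):dx=+2,dy=+13->C; (2,6):dx=+5,dy=+10->C
  (2,7):dx=-2,dy=+7->D; (2,8):dx=-4,dy=+16->D; (2,9):dx=+6,dy=+2->C; (3,4):dx=-4,dy=-6->C
  (3,5):dx=+3,dy=-2->D; (3,6):dx=+6,dy=-5->D; (3,7):dx=-1,dy=-8->C; (3,8):dx=-3,dy=+1->D
  (3,9):dx=+7,dy=-13->D; (4,5):dx=+7,dy=+4->C; (4,6):dx=+10,dy=+1->C; (4,7):dx=+3,dy=-2->D
  (4,8):dx=+1,dy=+7->C; (4,9):dx=+11,dy=-7->D; (5,6):dx=+3,dy=-3->D; (5,7):dx=-4,dy=-6->C
  (5,8):dx=-6,dy=+3->D; (5,9):dx=+4,dy=-11->D; (6,7):dx=-7,dy=-3->C; (6,8):dx=-9,dy=+6->D
  (6,9):dx=+1,dy=-8->D; (7,8):dx=-2,dy=+9->D; (7,9):dx=+8,dy=-5->D; (8,9):dx=+10,dy=-14->D
Step 2: C = 12, D = 24, total pairs = 36.
Step 3: tau = (C - D)/(n(n-1)/2) = (12 - 24)/36 = -0.333333.
Step 4: Exact two-sided p-value (enumerate n! = 362880 permutations of y under H0): p = 0.259518.
Step 5: alpha = 0.1. fail to reject H0.

tau_b = -0.3333 (C=12, D=24), p = 0.259518, fail to reject H0.


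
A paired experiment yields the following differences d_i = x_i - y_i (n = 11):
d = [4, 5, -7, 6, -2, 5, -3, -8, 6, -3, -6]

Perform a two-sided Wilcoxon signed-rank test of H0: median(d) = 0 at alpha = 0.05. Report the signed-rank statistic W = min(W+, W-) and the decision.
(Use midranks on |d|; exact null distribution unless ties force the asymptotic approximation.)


Step 1: Drop any zero differences (none here) and take |d_i|.
|d| = [4, 5, 7, 6, 2, 5, 3, 8, 6, 3, 6]
Step 2: Midrank |d_i| (ties get averaged ranks).
ranks: |4|->4, |5|->5.5, |7|->10, |6|->8, |2|->1, |5|->5.5, |3|->2.5, |8|->11, |6|->8, |3|->2.5, |6|->8
Step 3: Attach original signs; sum ranks with positive sign and with negative sign.
W+ = 4 + 5.5 + 8 + 5.5 + 8 = 31
W- = 10 + 1 + 2.5 + 11 + 2.5 + 8 = 35
(Check: W+ + W- = 66 should equal n(n+1)/2 = 66.)
Step 4: Test statistic W = min(W+, W-) = 31.
Step 5: Ties in |d|, so use the tie-corrected normal approximation.
        E[W] = n(n+1)/4 = 11*12/4 = 33.
        Tie groups: |d|=3 (t=2), |d|=5 (t=2), |d|=6 (t=3); sum(t^3 - t) = 36.
        Var[W] = n(n+1)(2n+1)/24 - sum(t^3-t)/48 = 3036/24 - 36/48 = 125.75.
        z = (W - E[W]) / sqrt(Var[W]) = (31 - 33) / 11.2138 = -0.1784.
        Two-sided p = 2*Phi(z) = 0.858447.
Step 6: alpha = 0.05. fail to reject H0.

W+ = 31, W- = 35, W = min = 31, p = 0.858447, fail to reject H0.


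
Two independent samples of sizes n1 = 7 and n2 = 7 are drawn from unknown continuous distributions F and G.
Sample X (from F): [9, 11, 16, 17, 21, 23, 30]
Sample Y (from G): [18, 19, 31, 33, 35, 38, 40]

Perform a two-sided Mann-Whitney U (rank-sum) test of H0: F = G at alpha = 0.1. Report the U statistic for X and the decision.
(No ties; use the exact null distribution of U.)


Step 1: Combine and sort all 14 observations; assign midranks.
sorted (value, group): (9,X), (11,X), (16,X), (17,X), (18,Y), (19,Y), (21,X), (23,X), (30,X), (31,Y), (33,Y), (35,Y), (38,Y), (40,Y)
ranks: 9->1, 11->2, 16->3, 17->4, 18->5, 19->6, 21->7, 23->8, 30->9, 31->10, 33->11, 35->12, 38->13, 40->14
Step 2: Rank sum for X: R1 = 1 + 2 + 3 + 4 + 7 + 8 + 9 = 34.
Step 3: U_X = R1 - n1(n1+1)/2 = 34 - 7*8/2 = 34 - 28 = 6.
       U_Y = n1*n2 - U_X = 49 - 6 = 43.
Step 4: No ties, so the exact null distribution of U (based on enumerating the C(14,7) = 3432 equally likely rank assignments) gives the two-sided p-value.
Step 5: p-value = 0.017483; compare to alpha = 0.1. reject H0.

U_X = 6, p = 0.017483, reject H0 at alpha = 0.1.


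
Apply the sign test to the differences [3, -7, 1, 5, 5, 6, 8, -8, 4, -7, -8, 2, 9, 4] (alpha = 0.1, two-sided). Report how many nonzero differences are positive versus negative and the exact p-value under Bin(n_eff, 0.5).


Step 1: Discard zero differences. Original n = 14; n_eff = number of nonzero differences = 14.
Nonzero differences (with sign): +3, -7, +1, +5, +5, +6, +8, -8, +4, -7, -8, +2, +9, +4
Step 2: Count signs: positive = 10, negative = 4.
Step 3: Under H0: P(positive) = 0.5, so the number of positives S ~ Bin(14, 0.5).
Step 4: Two-sided exact p-value = sum of Bin(14,0.5) probabilities at or below the observed probability = 0.179565.
Step 5: alpha = 0.1. fail to reject H0.

n_eff = 14, pos = 10, neg = 4, p = 0.179565, fail to reject H0.


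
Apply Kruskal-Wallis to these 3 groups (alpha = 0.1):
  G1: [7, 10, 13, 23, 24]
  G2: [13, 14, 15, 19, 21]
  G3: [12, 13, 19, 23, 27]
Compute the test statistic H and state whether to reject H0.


Step 1: Combine all N = 15 observations and assign midranks.
sorted (value, group, rank): (7,G1,1), (10,G1,2), (12,G3,3), (13,G1,5), (13,G2,5), (13,G3,5), (14,G2,7), (15,G2,8), (19,G2,9.5), (19,G3,9.5), (21,G2,11), (23,G1,12.5), (23,G3,12.5), (24,G1,14), (27,G3,15)
Step 2: Sum ranks within each group.
R_1 = 34.5 (n_1 = 5)
R_2 = 40.5 (n_2 = 5)
R_3 = 45 (n_3 = 5)
Step 3: H = 12/(N(N+1)) * sum(R_i^2/n_i) - 3(N+1)
     = 12/(15*16) * (34.5^2/5 + 40.5^2/5 + 45^2/5) - 3*16
     = 0.050000 * 971.1 - 48
     = 0.555000.
Step 4: Ties present; correction factor C = 1 - 36/(15^3 - 15) = 0.989286. Corrected H = 0.555000 / 0.989286 = 0.561011.
Step 5: Under H0, H ~ chi^2(2); p-value = 0.755402.
Step 6: alpha = 0.1. fail to reject H0.

H = 0.5610, df = 2, p = 0.755402, fail to reject H0.


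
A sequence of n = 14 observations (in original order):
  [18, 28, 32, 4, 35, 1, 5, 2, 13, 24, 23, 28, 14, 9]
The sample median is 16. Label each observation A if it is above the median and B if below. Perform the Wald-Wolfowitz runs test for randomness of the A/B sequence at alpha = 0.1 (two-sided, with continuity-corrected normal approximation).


Step 1: Compute median = 16; label A = above, B = below.
Labels in order: AAABABBBBAAABB  (n_A = 7, n_B = 7)
Step 2: Count runs R = 6.
Step 3: Under H0 (random ordering), E[R] = 2*n_A*n_B/(n_A+n_B) + 1 = 2*7*7/14 + 1 = 8.0000.
        Var[R] = 2*n_A*n_B*(2*n_A*n_B - n_A - n_B) / ((n_A+n_B)^2 * (n_A+n_B-1)) = 8232/2548 = 3.2308.
        SD[R] = 1.7974.
Step 4: Continuity-corrected z = (R + 0.5 - E[R]) / SD[R] = (6 + 0.5 - 8.0000) / 1.7974 = -0.8345.
Step 5: Two-sided p-value via normal approximation = 2*(1 - Phi(|z|)) = 0.403986.
Step 6: alpha = 0.1. fail to reject H0.

R = 6, z = -0.8345, p = 0.403986, fail to reject H0.


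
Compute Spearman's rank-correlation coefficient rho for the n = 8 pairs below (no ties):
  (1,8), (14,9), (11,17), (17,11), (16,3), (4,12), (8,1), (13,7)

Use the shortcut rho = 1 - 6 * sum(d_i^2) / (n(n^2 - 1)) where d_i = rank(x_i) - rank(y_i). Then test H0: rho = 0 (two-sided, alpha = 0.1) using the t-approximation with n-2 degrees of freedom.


Step 1: Rank x and y separately (midranks; no ties here).
rank(x): 1->1, 14->6, 11->4, 17->8, 16->7, 4->2, 8->3, 13->5
rank(y): 8->4, 9->5, 17->8, 11->6, 3->2, 12->7, 1->1, 7->3
Step 2: d_i = R_x(i) - R_y(i); compute d_i^2.
  (1-4)^2=9, (6-5)^2=1, (4-8)^2=16, (8-6)^2=4, (7-2)^2=25, (2-7)^2=25, (3-1)^2=4, (5-3)^2=4
sum(d^2) = 88.
Step 3: rho = 1 - 6*88 / (8*(8^2 - 1)) = 1 - 528/504 = -0.047619.
Step 4: Under H0, t = rho * sqrt((n-2)/(1-rho^2)) = -0.1168 ~ t(6).
Step 5: Two-sided p-value from the t-distribution with 6 df = 0.910849.
Step 6: alpha = 0.1. fail to reject H0.

rho = -0.0476, p = 0.910849, fail to reject H0 at alpha = 0.1.


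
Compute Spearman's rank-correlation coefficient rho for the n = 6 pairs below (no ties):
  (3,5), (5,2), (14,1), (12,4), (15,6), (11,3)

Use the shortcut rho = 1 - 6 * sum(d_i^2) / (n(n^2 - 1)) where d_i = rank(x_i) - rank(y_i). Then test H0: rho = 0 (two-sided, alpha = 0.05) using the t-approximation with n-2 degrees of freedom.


Step 1: Rank x and y separately (midranks; no ties here).
rank(x): 3->1, 5->2, 14->5, 12->4, 15->6, 11->3
rank(y): 5->5, 2->2, 1->1, 4->4, 6->6, 3->3
Step 2: d_i = R_x(i) - R_y(i); compute d_i^2.
  (1-5)^2=16, (2-2)^2=0, (5-1)^2=16, (4-4)^2=0, (6-6)^2=0, (3-3)^2=0
sum(d^2) = 32.
Step 3: rho = 1 - 6*32 / (6*(6^2 - 1)) = 1 - 192/210 = 0.085714.
Step 4: Under H0, t = rho * sqrt((n-2)/(1-rho^2)) = 0.1721 ~ t(4).
Step 5: Two-sided p-value from the t-distribution with 4 df = 0.871743.
Step 6: alpha = 0.05. fail to reject H0.

rho = 0.0857, p = 0.871743, fail to reject H0 at alpha = 0.05.


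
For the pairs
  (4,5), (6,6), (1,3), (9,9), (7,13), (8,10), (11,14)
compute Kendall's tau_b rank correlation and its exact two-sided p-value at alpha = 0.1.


Step 1: Enumerate the 21 unordered pairs (i,j) with i<j and classify each by sign(x_j-x_i) * sign(y_j-y_i).
  (1,2):dx=+2,dy=+1->C; (1,3):dx=-3,dy=-2->C; (1,4):dx=+5,dy=+4->C; (1,5):dx=+3,dy=+8->C
  (1,6):dx=+4,dy=+5->C; (1,7):dx=+7,dy=+9->C; (2,3):dx=-5,dy=-3->C; (2,4):dx=+3,dy=+3->C
  (2,5):dx=+1,dy=+7->C; (2,6):dx=+2,dy=+4->C; (2,7):dx=+5,dy=+8->C; (3,4):dx=+8,dy=+6->C
  (3,5):dx=+6,dy=+10->C; (3,6):dx=+7,dy=+7->C; (3,7):dx=+10,dy=+11->C; (4,5):dx=-2,dy=+4->D
  (4,6):dx=-1,dy=+1->D; (4,7):dx=+2,dy=+5->C; (5,6):dx=+1,dy=-3->D; (5,7):dx=+4,dy=+1->C
  (6,7):dx=+3,dy=+4->C
Step 2: C = 18, D = 3, total pairs = 21.
Step 3: tau = (C - D)/(n(n-1)/2) = (18 - 3)/21 = 0.714286.
Step 4: Exact two-sided p-value (enumerate n! = 5040 permutations of y under H0): p = 0.030159.
Step 5: alpha = 0.1. reject H0.

tau_b = 0.7143 (C=18, D=3), p = 0.030159, reject H0.


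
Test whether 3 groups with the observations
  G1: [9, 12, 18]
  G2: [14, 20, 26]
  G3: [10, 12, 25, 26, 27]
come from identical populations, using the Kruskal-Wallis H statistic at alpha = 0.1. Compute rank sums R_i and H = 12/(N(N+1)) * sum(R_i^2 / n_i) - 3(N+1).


Step 1: Combine all N = 11 observations and assign midranks.
sorted (value, group, rank): (9,G1,1), (10,G3,2), (12,G1,3.5), (12,G3,3.5), (14,G2,5), (18,G1,6), (20,G2,7), (25,G3,8), (26,G2,9.5), (26,G3,9.5), (27,G3,11)
Step 2: Sum ranks within each group.
R_1 = 10.5 (n_1 = 3)
R_2 = 21.5 (n_2 = 3)
R_3 = 34 (n_3 = 5)
Step 3: H = 12/(N(N+1)) * sum(R_i^2/n_i) - 3(N+1)
     = 12/(11*12) * (10.5^2/3 + 21.5^2/3 + 34^2/5) - 3*12
     = 0.090909 * 422.033 - 36
     = 2.366667.
Step 4: Ties present; correction factor C = 1 - 12/(11^3 - 11) = 0.990909. Corrected H = 2.366667 / 0.990909 = 2.388379.
Step 5: Under H0, H ~ chi^2(2); p-value = 0.302949.
Step 6: alpha = 0.1. fail to reject H0.

H = 2.3884, df = 2, p = 0.302949, fail to reject H0.


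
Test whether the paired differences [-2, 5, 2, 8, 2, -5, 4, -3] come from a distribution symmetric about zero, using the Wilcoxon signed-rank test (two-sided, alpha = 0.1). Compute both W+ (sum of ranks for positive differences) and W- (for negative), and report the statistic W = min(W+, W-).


Step 1: Drop any zero differences (none here) and take |d_i|.
|d| = [2, 5, 2, 8, 2, 5, 4, 3]
Step 2: Midrank |d_i| (ties get averaged ranks).
ranks: |2|->2, |5|->6.5, |2|->2, |8|->8, |2|->2, |5|->6.5, |4|->5, |3|->4
Step 3: Attach original signs; sum ranks with positive sign and with negative sign.
W+ = 6.5 + 2 + 8 + 2 + 5 = 23.5
W- = 2 + 6.5 + 4 = 12.5
(Check: W+ + W- = 36 should equal n(n+1)/2 = 36.)
Step 4: Test statistic W = min(W+, W-) = 12.5.
Step 5: Ties in |d|, so use the tie-corrected normal approximation.
        E[W] = n(n+1)/4 = 8*9/4 = 18.
        Tie groups: |d|=2 (t=3), |d|=5 (t=2); sum(t^3 - t) = 30.
        Var[W] = n(n+1)(2n+1)/24 - sum(t^3-t)/48 = 1224/24 - 30/48 = 50.375.
        z = (W - E[W]) / sqrt(Var[W]) = (12.5 - 18) / 7.0975 = -0.7749.
        Two-sided p = 2*Phi(z) = 0.438389.
Step 6: alpha = 0.1. fail to reject H0.

W+ = 23.5, W- = 12.5, W = min = 12.5, p = 0.438389, fail to reject H0.


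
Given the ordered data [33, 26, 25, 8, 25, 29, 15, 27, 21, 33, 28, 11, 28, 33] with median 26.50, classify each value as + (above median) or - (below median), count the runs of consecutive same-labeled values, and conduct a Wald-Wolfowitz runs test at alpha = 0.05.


Step 1: Compute median = 26.50; label A = above, B = below.
Labels in order: ABBBBABABAABAA  (n_A = 7, n_B = 7)
Step 2: Count runs R = 9.
Step 3: Under H0 (random ordering), E[R] = 2*n_A*n_B/(n_A+n_B) + 1 = 2*7*7/14 + 1 = 8.0000.
        Var[R] = 2*n_A*n_B*(2*n_A*n_B - n_A - n_B) / ((n_A+n_B)^2 * (n_A+n_B-1)) = 8232/2548 = 3.2308.
        SD[R] = 1.7974.
Step 4: Continuity-corrected z = (R - 0.5 - E[R]) / SD[R] = (9 - 0.5 - 8.0000) / 1.7974 = 0.2782.
Step 5: Two-sided p-value via normal approximation = 2*(1 - Phi(|z|)) = 0.780879.
Step 6: alpha = 0.05. fail to reject H0.

R = 9, z = 0.2782, p = 0.780879, fail to reject H0.


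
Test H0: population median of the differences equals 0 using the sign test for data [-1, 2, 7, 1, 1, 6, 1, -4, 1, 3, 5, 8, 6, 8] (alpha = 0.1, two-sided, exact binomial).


Step 1: Discard zero differences. Original n = 14; n_eff = number of nonzero differences = 14.
Nonzero differences (with sign): -1, +2, +7, +1, +1, +6, +1, -4, +1, +3, +5, +8, +6, +8
Step 2: Count signs: positive = 12, negative = 2.
Step 3: Under H0: P(positive) = 0.5, so the number of positives S ~ Bin(14, 0.5).
Step 4: Two-sided exact p-value = sum of Bin(14,0.5) probabilities at or below the observed probability = 0.012939.
Step 5: alpha = 0.1. reject H0.

n_eff = 14, pos = 12, neg = 2, p = 0.012939, reject H0.


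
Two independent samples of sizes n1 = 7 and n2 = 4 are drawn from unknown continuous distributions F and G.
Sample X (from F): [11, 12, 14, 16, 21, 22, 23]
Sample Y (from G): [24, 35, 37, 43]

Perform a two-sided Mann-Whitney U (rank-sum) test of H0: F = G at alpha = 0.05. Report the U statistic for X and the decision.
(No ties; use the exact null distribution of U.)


Step 1: Combine and sort all 11 observations; assign midranks.
sorted (value, group): (11,X), (12,X), (14,X), (16,X), (21,X), (22,X), (23,X), (24,Y), (35,Y), (37,Y), (43,Y)
ranks: 11->1, 12->2, 14->3, 16->4, 21->5, 22->6, 23->7, 24->8, 35->9, 37->10, 43->11
Step 2: Rank sum for X: R1 = 1 + 2 + 3 + 4 + 5 + 6 + 7 = 28.
Step 3: U_X = R1 - n1(n1+1)/2 = 28 - 7*8/2 = 28 - 28 = 0.
       U_Y = n1*n2 - U_X = 28 - 0 = 28.
Step 4: No ties, so the exact null distribution of U (based on enumerating the C(11,7) = 330 equally likely rank assignments) gives the two-sided p-value.
Step 5: p-value = 0.006061; compare to alpha = 0.05. reject H0.

U_X = 0, p = 0.006061, reject H0 at alpha = 0.05.


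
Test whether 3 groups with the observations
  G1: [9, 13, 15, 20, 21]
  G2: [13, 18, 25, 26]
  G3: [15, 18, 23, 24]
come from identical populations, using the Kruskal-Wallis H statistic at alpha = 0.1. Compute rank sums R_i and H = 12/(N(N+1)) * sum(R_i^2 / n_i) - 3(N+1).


Step 1: Combine all N = 13 observations and assign midranks.
sorted (value, group, rank): (9,G1,1), (13,G1,2.5), (13,G2,2.5), (15,G1,4.5), (15,G3,4.5), (18,G2,6.5), (18,G3,6.5), (20,G1,8), (21,G1,9), (23,G3,10), (24,G3,11), (25,G2,12), (26,G2,13)
Step 2: Sum ranks within each group.
R_1 = 25 (n_1 = 5)
R_2 = 34 (n_2 = 4)
R_3 = 32 (n_3 = 4)
Step 3: H = 12/(N(N+1)) * sum(R_i^2/n_i) - 3(N+1)
     = 12/(13*14) * (25^2/5 + 34^2/4 + 32^2/4) - 3*14
     = 0.065934 * 670 - 42
     = 2.175824.
Step 4: Ties present; correction factor C = 1 - 18/(13^3 - 13) = 0.991758. Corrected H = 2.175824 / 0.991758 = 2.193906.
Step 5: Under H0, H ~ chi^2(2); p-value = 0.333887.
Step 6: alpha = 0.1. fail to reject H0.

H = 2.1939, df = 2, p = 0.333887, fail to reject H0.


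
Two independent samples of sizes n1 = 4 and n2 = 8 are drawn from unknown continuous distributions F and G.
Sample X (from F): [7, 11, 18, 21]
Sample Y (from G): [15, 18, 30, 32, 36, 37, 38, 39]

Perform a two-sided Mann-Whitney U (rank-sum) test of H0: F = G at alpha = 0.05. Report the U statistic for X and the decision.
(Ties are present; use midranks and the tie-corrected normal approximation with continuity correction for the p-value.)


Step 1: Combine and sort all 12 observations; assign midranks.
sorted (value, group): (7,X), (11,X), (15,Y), (18,X), (18,Y), (21,X), (30,Y), (32,Y), (36,Y), (37,Y), (38,Y), (39,Y)
ranks: 7->1, 11->2, 15->3, 18->4.5, 18->4.5, 21->6, 30->7, 32->8, 36->9, 37->10, 38->11, 39->12
Step 2: Rank sum for X: R1 = 1 + 2 + 4.5 + 6 = 13.5.
Step 3: U_X = R1 - n1(n1+1)/2 = 13.5 - 4*5/2 = 13.5 - 10 = 3.5.
       U_Y = n1*n2 - U_X = 32 - 3.5 = 28.5.
Step 4: Ties are present, so use the tie-corrected normal approximation (with continuity correction) for the p-value.
Step 5: p-value = 0.041184; compare to alpha = 0.05. reject H0.

U_X = 3.5, p = 0.041184, reject H0 at alpha = 0.05.


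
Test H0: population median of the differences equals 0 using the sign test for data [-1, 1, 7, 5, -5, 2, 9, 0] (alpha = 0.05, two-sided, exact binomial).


Step 1: Discard zero differences. Original n = 8; n_eff = number of nonzero differences = 7.
Nonzero differences (with sign): -1, +1, +7, +5, -5, +2, +9
Step 2: Count signs: positive = 5, negative = 2.
Step 3: Under H0: P(positive) = 0.5, so the number of positives S ~ Bin(7, 0.5).
Step 4: Two-sided exact p-value = sum of Bin(7,0.5) probabilities at or below the observed probability = 0.453125.
Step 5: alpha = 0.05. fail to reject H0.

n_eff = 7, pos = 5, neg = 2, p = 0.453125, fail to reject H0.


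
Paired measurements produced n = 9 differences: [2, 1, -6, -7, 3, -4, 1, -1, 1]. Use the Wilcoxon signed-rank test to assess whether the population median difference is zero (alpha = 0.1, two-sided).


Step 1: Drop any zero differences (none here) and take |d_i|.
|d| = [2, 1, 6, 7, 3, 4, 1, 1, 1]
Step 2: Midrank |d_i| (ties get averaged ranks).
ranks: |2|->5, |1|->2.5, |6|->8, |7|->9, |3|->6, |4|->7, |1|->2.5, |1|->2.5, |1|->2.5
Step 3: Attach original signs; sum ranks with positive sign and with negative sign.
W+ = 5 + 2.5 + 6 + 2.5 + 2.5 = 18.5
W- = 8 + 9 + 7 + 2.5 = 26.5
(Check: W+ + W- = 45 should equal n(n+1)/2 = 45.)
Step 4: Test statistic W = min(W+, W-) = 18.5.
Step 5: Ties in |d|, so use the tie-corrected normal approximation.
        E[W] = n(n+1)/4 = 9*10/4 = 22.5.
        Tie groups: |d|=1 (t=4); sum(t^3 - t) = 60.
        Var[W] = n(n+1)(2n+1)/24 - sum(t^3-t)/48 = 1710/24 - 60/48 = 70.
        z = (W - E[W]) / sqrt(Var[W]) = (18.5 - 22.5) / 8.3666 = -0.4781.
        Two-sided p = 2*Phi(z) = 0.632585.
Step 6: alpha = 0.1. fail to reject H0.

W+ = 18.5, W- = 26.5, W = min = 18.5, p = 0.632585, fail to reject H0.


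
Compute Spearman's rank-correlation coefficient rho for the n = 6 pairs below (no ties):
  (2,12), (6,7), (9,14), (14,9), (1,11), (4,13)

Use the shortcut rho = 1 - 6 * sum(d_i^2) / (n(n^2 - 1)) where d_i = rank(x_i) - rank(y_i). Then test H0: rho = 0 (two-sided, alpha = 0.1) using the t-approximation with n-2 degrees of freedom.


Step 1: Rank x and y separately (midranks; no ties here).
rank(x): 2->2, 6->4, 9->5, 14->6, 1->1, 4->3
rank(y): 12->4, 7->1, 14->6, 9->2, 11->3, 13->5
Step 2: d_i = R_x(i) - R_y(i); compute d_i^2.
  (2-4)^2=4, (4-1)^2=9, (5-6)^2=1, (6-2)^2=16, (1-3)^2=4, (3-5)^2=4
sum(d^2) = 38.
Step 3: rho = 1 - 6*38 / (6*(6^2 - 1)) = 1 - 228/210 = -0.085714.
Step 4: Under H0, t = rho * sqrt((n-2)/(1-rho^2)) = -0.1721 ~ t(4).
Step 5: Two-sided p-value from the t-distribution with 4 df = 0.871743.
Step 6: alpha = 0.1. fail to reject H0.

rho = -0.0857, p = 0.871743, fail to reject H0 at alpha = 0.1.


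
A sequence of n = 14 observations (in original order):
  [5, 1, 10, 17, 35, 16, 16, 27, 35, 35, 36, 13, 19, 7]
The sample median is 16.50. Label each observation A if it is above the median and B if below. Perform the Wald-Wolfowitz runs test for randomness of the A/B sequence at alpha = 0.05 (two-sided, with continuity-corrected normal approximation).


Step 1: Compute median = 16.50; label A = above, B = below.
Labels in order: BBBAABBAAAABAB  (n_A = 7, n_B = 7)
Step 2: Count runs R = 7.
Step 3: Under H0 (random ordering), E[R] = 2*n_A*n_B/(n_A+n_B) + 1 = 2*7*7/14 + 1 = 8.0000.
        Var[R] = 2*n_A*n_B*(2*n_A*n_B - n_A - n_B) / ((n_A+n_B)^2 * (n_A+n_B-1)) = 8232/2548 = 3.2308.
        SD[R] = 1.7974.
Step 4: Continuity-corrected z = (R + 0.5 - E[R]) / SD[R] = (7 + 0.5 - 8.0000) / 1.7974 = -0.2782.
Step 5: Two-sided p-value via normal approximation = 2*(1 - Phi(|z|)) = 0.780879.
Step 6: alpha = 0.05. fail to reject H0.

R = 7, z = -0.2782, p = 0.780879, fail to reject H0.


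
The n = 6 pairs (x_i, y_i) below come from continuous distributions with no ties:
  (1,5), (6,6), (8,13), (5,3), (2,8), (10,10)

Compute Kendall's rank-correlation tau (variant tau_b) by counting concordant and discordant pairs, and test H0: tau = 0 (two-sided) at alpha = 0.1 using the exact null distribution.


Step 1: Enumerate the 15 unordered pairs (i,j) with i<j and classify each by sign(x_j-x_i) * sign(y_j-y_i).
  (1,2):dx=+5,dy=+1->C; (1,3):dx=+7,dy=+8->C; (1,4):dx=+4,dy=-2->D; (1,5):dx=+1,dy=+3->C
  (1,6):dx=+9,dy=+5->C; (2,3):dx=+2,dy=+7->C; (2,4):dx=-1,dy=-3->C; (2,5):dx=-4,dy=+2->D
  (2,6):dx=+4,dy=+4->C; (3,4):dx=-3,dy=-10->C; (3,5):dx=-6,dy=-5->C; (3,6):dx=+2,dy=-3->D
  (4,5):dx=-3,dy=+5->D; (4,6):dx=+5,dy=+7->C; (5,6):dx=+8,dy=+2->C
Step 2: C = 11, D = 4, total pairs = 15.
Step 3: tau = (C - D)/(n(n-1)/2) = (11 - 4)/15 = 0.466667.
Step 4: Exact two-sided p-value (enumerate n! = 720 permutations of y under H0): p = 0.272222.
Step 5: alpha = 0.1. fail to reject H0.

tau_b = 0.4667 (C=11, D=4), p = 0.272222, fail to reject H0.


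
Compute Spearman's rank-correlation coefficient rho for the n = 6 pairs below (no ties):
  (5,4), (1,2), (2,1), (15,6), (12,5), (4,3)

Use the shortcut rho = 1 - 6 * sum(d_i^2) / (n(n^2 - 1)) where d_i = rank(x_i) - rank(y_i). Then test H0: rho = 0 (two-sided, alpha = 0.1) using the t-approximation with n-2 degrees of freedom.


Step 1: Rank x and y separately (midranks; no ties here).
rank(x): 5->4, 1->1, 2->2, 15->6, 12->5, 4->3
rank(y): 4->4, 2->2, 1->1, 6->6, 5->5, 3->3
Step 2: d_i = R_x(i) - R_y(i); compute d_i^2.
  (4-4)^2=0, (1-2)^2=1, (2-1)^2=1, (6-6)^2=0, (5-5)^2=0, (3-3)^2=0
sum(d^2) = 2.
Step 3: rho = 1 - 6*2 / (6*(6^2 - 1)) = 1 - 12/210 = 0.942857.
Step 4: Under H0, t = rho * sqrt((n-2)/(1-rho^2)) = 5.6595 ~ t(4).
Step 5: Two-sided p-value from the t-distribution with 4 df = 0.004805.
Step 6: alpha = 0.1. reject H0.

rho = 0.9429, p = 0.004805, reject H0 at alpha = 0.1.


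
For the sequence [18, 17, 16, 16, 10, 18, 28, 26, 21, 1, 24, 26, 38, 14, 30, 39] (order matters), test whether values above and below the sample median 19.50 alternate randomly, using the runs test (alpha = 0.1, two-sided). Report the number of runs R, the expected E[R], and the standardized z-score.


Step 1: Compute median = 19.50; label A = above, B = below.
Labels in order: BBBBBBAAABAAABAA  (n_A = 8, n_B = 8)
Step 2: Count runs R = 6.
Step 3: Under H0 (random ordering), E[R] = 2*n_A*n_B/(n_A+n_B) + 1 = 2*8*8/16 + 1 = 9.0000.
        Var[R] = 2*n_A*n_B*(2*n_A*n_B - n_A - n_B) / ((n_A+n_B)^2 * (n_A+n_B-1)) = 14336/3840 = 3.7333.
        SD[R] = 1.9322.
Step 4: Continuity-corrected z = (R + 0.5 - E[R]) / SD[R] = (6 + 0.5 - 9.0000) / 1.9322 = -1.2939.
Step 5: Two-sided p-value via normal approximation = 2*(1 - Phi(|z|)) = 0.195709.
Step 6: alpha = 0.1. fail to reject H0.

R = 6, z = -1.2939, p = 0.195709, fail to reject H0.


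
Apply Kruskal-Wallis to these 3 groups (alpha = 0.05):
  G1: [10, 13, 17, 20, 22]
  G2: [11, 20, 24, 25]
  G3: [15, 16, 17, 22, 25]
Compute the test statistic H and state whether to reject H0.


Step 1: Combine all N = 14 observations and assign midranks.
sorted (value, group, rank): (10,G1,1), (11,G2,2), (13,G1,3), (15,G3,4), (16,G3,5), (17,G1,6.5), (17,G3,6.5), (20,G1,8.5), (20,G2,8.5), (22,G1,10.5), (22,G3,10.5), (24,G2,12), (25,G2,13.5), (25,G3,13.5)
Step 2: Sum ranks within each group.
R_1 = 29.5 (n_1 = 5)
R_2 = 36 (n_2 = 4)
R_3 = 39.5 (n_3 = 5)
Step 3: H = 12/(N(N+1)) * sum(R_i^2/n_i) - 3(N+1)
     = 12/(14*15) * (29.5^2/5 + 36^2/4 + 39.5^2/5) - 3*15
     = 0.057143 * 810.1 - 45
     = 1.291429.
Step 4: Ties present; correction factor C = 1 - 24/(14^3 - 14) = 0.991209. Corrected H = 1.291429 / 0.991209 = 1.302882.
Step 5: Under H0, H ~ chi^2(2); p-value = 0.521294.
Step 6: alpha = 0.05. fail to reject H0.

H = 1.3029, df = 2, p = 0.521294, fail to reject H0.


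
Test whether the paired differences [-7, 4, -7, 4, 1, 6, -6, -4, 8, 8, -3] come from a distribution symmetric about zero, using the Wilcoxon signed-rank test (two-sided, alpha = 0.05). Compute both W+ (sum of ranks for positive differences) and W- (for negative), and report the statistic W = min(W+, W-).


Step 1: Drop any zero differences (none here) and take |d_i|.
|d| = [7, 4, 7, 4, 1, 6, 6, 4, 8, 8, 3]
Step 2: Midrank |d_i| (ties get averaged ranks).
ranks: |7|->8.5, |4|->4, |7|->8.5, |4|->4, |1|->1, |6|->6.5, |6|->6.5, |4|->4, |8|->10.5, |8|->10.5, |3|->2
Step 3: Attach original signs; sum ranks with positive sign and with negative sign.
W+ = 4 + 4 + 1 + 6.5 + 10.5 + 10.5 = 36.5
W- = 8.5 + 8.5 + 6.5 + 4 + 2 = 29.5
(Check: W+ + W- = 66 should equal n(n+1)/2 = 66.)
Step 4: Test statistic W = min(W+, W-) = 29.5.
Step 5: Ties in |d|, so use the tie-corrected normal approximation.
        E[W] = n(n+1)/4 = 11*12/4 = 33.
        Tie groups: |d|=4 (t=3), |d|=6 (t=2), |d|=7 (t=2), |d|=8 (t=2); sum(t^3 - t) = 42.
        Var[W] = n(n+1)(2n+1)/24 - sum(t^3-t)/48 = 3036/24 - 42/48 = 125.625.
        z = (W - E[W]) / sqrt(Var[W]) = (29.5 - 33) / 11.2083 = -0.3123.
        Two-sided p = 2*Phi(z) = 0.754835.
Step 6: alpha = 0.05. fail to reject H0.

W+ = 36.5, W- = 29.5, W = min = 29.5, p = 0.754835, fail to reject H0.


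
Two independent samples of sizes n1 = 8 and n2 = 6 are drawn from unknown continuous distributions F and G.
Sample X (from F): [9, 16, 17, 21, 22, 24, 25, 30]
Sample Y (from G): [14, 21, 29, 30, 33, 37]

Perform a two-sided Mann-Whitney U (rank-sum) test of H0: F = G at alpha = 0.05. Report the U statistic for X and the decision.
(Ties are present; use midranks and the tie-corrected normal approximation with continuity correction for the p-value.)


Step 1: Combine and sort all 14 observations; assign midranks.
sorted (value, group): (9,X), (14,Y), (16,X), (17,X), (21,X), (21,Y), (22,X), (24,X), (25,X), (29,Y), (30,X), (30,Y), (33,Y), (37,Y)
ranks: 9->1, 14->2, 16->3, 17->4, 21->5.5, 21->5.5, 22->7, 24->8, 25->9, 29->10, 30->11.5, 30->11.5, 33->13, 37->14
Step 2: Rank sum for X: R1 = 1 + 3 + 4 + 5.5 + 7 + 8 + 9 + 11.5 = 49.
Step 3: U_X = R1 - n1(n1+1)/2 = 49 - 8*9/2 = 49 - 36 = 13.
       U_Y = n1*n2 - U_X = 48 - 13 = 35.
Step 4: Ties are present, so use the tie-corrected normal approximation (with continuity correction) for the p-value.
Step 5: p-value = 0.174295; compare to alpha = 0.05. fail to reject H0.

U_X = 13, p = 0.174295, fail to reject H0 at alpha = 0.05.


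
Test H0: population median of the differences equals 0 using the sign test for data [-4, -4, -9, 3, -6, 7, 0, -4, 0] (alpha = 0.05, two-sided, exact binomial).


Step 1: Discard zero differences. Original n = 9; n_eff = number of nonzero differences = 7.
Nonzero differences (with sign): -4, -4, -9, +3, -6, +7, -4
Step 2: Count signs: positive = 2, negative = 5.
Step 3: Under H0: P(positive) = 0.5, so the number of positives S ~ Bin(7, 0.5).
Step 4: Two-sided exact p-value = sum of Bin(7,0.5) probabilities at or below the observed probability = 0.453125.
Step 5: alpha = 0.05. fail to reject H0.

n_eff = 7, pos = 2, neg = 5, p = 0.453125, fail to reject H0.


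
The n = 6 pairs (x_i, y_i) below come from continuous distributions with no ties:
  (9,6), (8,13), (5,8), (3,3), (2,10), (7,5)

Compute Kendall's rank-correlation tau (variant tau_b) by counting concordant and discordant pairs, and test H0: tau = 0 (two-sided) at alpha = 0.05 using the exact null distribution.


Step 1: Enumerate the 15 unordered pairs (i,j) with i<j and classify each by sign(x_j-x_i) * sign(y_j-y_i).
  (1,2):dx=-1,dy=+7->D; (1,3):dx=-4,dy=+2->D; (1,4):dx=-6,dy=-3->C; (1,5):dx=-7,dy=+4->D
  (1,6):dx=-2,dy=-1->C; (2,3):dx=-3,dy=-5->C; (2,4):dx=-5,dy=-10->C; (2,5):dx=-6,dy=-3->C
  (2,6):dx=-1,dy=-8->C; (3,4):dx=-2,dy=-5->C; (3,5):dx=-3,dy=+2->D; (3,6):dx=+2,dy=-3->D
  (4,5):dx=-1,dy=+7->D; (4,6):dx=+4,dy=+2->C; (5,6):dx=+5,dy=-5->D
Step 2: C = 8, D = 7, total pairs = 15.
Step 3: tau = (C - D)/(n(n-1)/2) = (8 - 7)/15 = 0.066667.
Step 4: Exact two-sided p-value (enumerate n! = 720 permutations of y under H0): p = 1.000000.
Step 5: alpha = 0.05. fail to reject H0.

tau_b = 0.0667 (C=8, D=7), p = 1.000000, fail to reject H0.


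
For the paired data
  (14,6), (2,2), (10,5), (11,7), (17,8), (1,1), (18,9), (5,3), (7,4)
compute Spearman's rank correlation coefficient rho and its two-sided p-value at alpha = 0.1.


Step 1: Rank x and y separately (midranks; no ties here).
rank(x): 14->7, 2->2, 10->5, 11->6, 17->8, 1->1, 18->9, 5->3, 7->4
rank(y): 6->6, 2->2, 5->5, 7->7, 8->8, 1->1, 9->9, 3->3, 4->4
Step 2: d_i = R_x(i) - R_y(i); compute d_i^2.
  (7-6)^2=1, (2-2)^2=0, (5-5)^2=0, (6-7)^2=1, (8-8)^2=0, (1-1)^2=0, (9-9)^2=0, (3-3)^2=0, (4-4)^2=0
sum(d^2) = 2.
Step 3: rho = 1 - 6*2 / (9*(9^2 - 1)) = 1 - 12/720 = 0.983333.
Step 4: Under H0, t = rho * sqrt((n-2)/(1-rho^2)) = 14.3096 ~ t(7).
Step 5: Two-sided p-value from the t-distribution with 7 df = 0.000002.
Step 6: alpha = 0.1. reject H0.

rho = 0.9833, p = 0.000002, reject H0 at alpha = 0.1.


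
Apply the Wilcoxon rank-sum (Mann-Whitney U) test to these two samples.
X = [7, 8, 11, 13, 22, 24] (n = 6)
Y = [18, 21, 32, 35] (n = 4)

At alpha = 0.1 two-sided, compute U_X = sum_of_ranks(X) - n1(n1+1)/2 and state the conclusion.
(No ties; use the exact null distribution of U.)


Step 1: Combine and sort all 10 observations; assign midranks.
sorted (value, group): (7,X), (8,X), (11,X), (13,X), (18,Y), (21,Y), (22,X), (24,X), (32,Y), (35,Y)
ranks: 7->1, 8->2, 11->3, 13->4, 18->5, 21->6, 22->7, 24->8, 32->9, 35->10
Step 2: Rank sum for X: R1 = 1 + 2 + 3 + 4 + 7 + 8 = 25.
Step 3: U_X = R1 - n1(n1+1)/2 = 25 - 6*7/2 = 25 - 21 = 4.
       U_Y = n1*n2 - U_X = 24 - 4 = 20.
Step 4: No ties, so the exact null distribution of U (based on enumerating the C(10,6) = 210 equally likely rank assignments) gives the two-sided p-value.
Step 5: p-value = 0.114286; compare to alpha = 0.1. fail to reject H0.

U_X = 4, p = 0.114286, fail to reject H0 at alpha = 0.1.


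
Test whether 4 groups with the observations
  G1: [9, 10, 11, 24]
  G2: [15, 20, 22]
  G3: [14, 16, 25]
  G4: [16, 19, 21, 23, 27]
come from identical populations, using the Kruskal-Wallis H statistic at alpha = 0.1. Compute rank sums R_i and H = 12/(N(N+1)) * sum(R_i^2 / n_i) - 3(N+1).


Step 1: Combine all N = 15 observations and assign midranks.
sorted (value, group, rank): (9,G1,1), (10,G1,2), (11,G1,3), (14,G3,4), (15,G2,5), (16,G3,6.5), (16,G4,6.5), (19,G4,8), (20,G2,9), (21,G4,10), (22,G2,11), (23,G4,12), (24,G1,13), (25,G3,14), (27,G4,15)
Step 2: Sum ranks within each group.
R_1 = 19 (n_1 = 4)
R_2 = 25 (n_2 = 3)
R_3 = 24.5 (n_3 = 3)
R_4 = 51.5 (n_4 = 5)
Step 3: H = 12/(N(N+1)) * sum(R_i^2/n_i) - 3(N+1)
     = 12/(15*16) * (19^2/4 + 25^2/3 + 24.5^2/3 + 51.5^2/5) - 3*16
     = 0.050000 * 1029.12 - 48
     = 3.455833.
Step 4: Ties present; correction factor C = 1 - 6/(15^3 - 15) = 0.998214. Corrected H = 3.455833 / 0.998214 = 3.462016.
Step 5: Under H0, H ~ chi^2(3); p-value = 0.325722.
Step 6: alpha = 0.1. fail to reject H0.

H = 3.4620, df = 3, p = 0.325722, fail to reject H0.


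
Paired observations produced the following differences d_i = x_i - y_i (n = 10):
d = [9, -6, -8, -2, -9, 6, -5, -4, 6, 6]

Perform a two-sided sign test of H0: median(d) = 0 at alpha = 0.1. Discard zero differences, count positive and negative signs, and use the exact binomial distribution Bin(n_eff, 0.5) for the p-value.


Step 1: Discard zero differences. Original n = 10; n_eff = number of nonzero differences = 10.
Nonzero differences (with sign): +9, -6, -8, -2, -9, +6, -5, -4, +6, +6
Step 2: Count signs: positive = 4, negative = 6.
Step 3: Under H0: P(positive) = 0.5, so the number of positives S ~ Bin(10, 0.5).
Step 4: Two-sided exact p-value = sum of Bin(10,0.5) probabilities at or below the observed probability = 0.753906.
Step 5: alpha = 0.1. fail to reject H0.

n_eff = 10, pos = 4, neg = 6, p = 0.753906, fail to reject H0.


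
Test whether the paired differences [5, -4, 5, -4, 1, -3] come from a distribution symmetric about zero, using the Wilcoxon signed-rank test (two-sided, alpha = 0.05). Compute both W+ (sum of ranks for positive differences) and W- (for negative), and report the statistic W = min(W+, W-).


Step 1: Drop any zero differences (none here) and take |d_i|.
|d| = [5, 4, 5, 4, 1, 3]
Step 2: Midrank |d_i| (ties get averaged ranks).
ranks: |5|->5.5, |4|->3.5, |5|->5.5, |4|->3.5, |1|->1, |3|->2
Step 3: Attach original signs; sum ranks with positive sign and with negative sign.
W+ = 5.5 + 5.5 + 1 = 12
W- = 3.5 + 3.5 + 2 = 9
(Check: W+ + W- = 21 should equal n(n+1)/2 = 21.)
Step 4: Test statistic W = min(W+, W-) = 9.
Step 5: Ties in |d|, so use the tie-corrected normal approximation.
        E[W] = n(n+1)/4 = 6*7/4 = 10.5.
        Tie groups: |d|=4 (t=2), |d|=5 (t=2); sum(t^3 - t) = 12.
        Var[W] = n(n+1)(2n+1)/24 - sum(t^3-t)/48 = 546/24 - 12/48 = 22.5.
        z = (W - E[W]) / sqrt(Var[W]) = (9 - 10.5) / 4.7434 = -0.3162.
        Two-sided p = 2*Phi(z) = 0.751830.
Step 6: alpha = 0.05. fail to reject H0.

W+ = 12, W- = 9, W = min = 9, p = 0.751830, fail to reject H0.


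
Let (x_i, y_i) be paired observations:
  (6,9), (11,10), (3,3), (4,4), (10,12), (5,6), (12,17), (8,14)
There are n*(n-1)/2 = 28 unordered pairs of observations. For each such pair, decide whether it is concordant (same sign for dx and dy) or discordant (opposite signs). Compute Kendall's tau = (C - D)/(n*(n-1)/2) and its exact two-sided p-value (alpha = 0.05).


Step 1: Enumerate the 28 unordered pairs (i,j) with i<j and classify each by sign(x_j-x_i) * sign(y_j-y_i).
  (1,2):dx=+5,dy=+1->C; (1,3):dx=-3,dy=-6->C; (1,4):dx=-2,dy=-5->C; (1,5):dx=+4,dy=+3->C
  (1,6):dx=-1,dy=-3->C; (1,7):dx=+6,dy=+8->C; (1,8):dx=+2,dy=+5->C; (2,3):dx=-8,dy=-7->C
  (2,4):dx=-7,dy=-6->C; (2,5):dx=-1,dy=+2->D; (2,6):dx=-6,dy=-4->C; (2,7):dx=+1,dy=+7->C
  (2,8):dx=-3,dy=+4->D; (3,4):dx=+1,dy=+1->C; (3,5):dx=+7,dy=+9->C; (3,6):dx=+2,dy=+3->C
  (3,7):dx=+9,dy=+14->C; (3,8):dx=+5,dy=+11->C; (4,5):dx=+6,dy=+8->C; (4,6):dx=+1,dy=+2->C
  (4,7):dx=+8,dy=+13->C; (4,8):dx=+4,dy=+10->C; (5,6):dx=-5,dy=-6->C; (5,7):dx=+2,dy=+5->C
  (5,8):dx=-2,dy=+2->D; (6,7):dx=+7,dy=+11->C; (6,8):dx=+3,dy=+8->C; (7,8):dx=-4,dy=-3->C
Step 2: C = 25, D = 3, total pairs = 28.
Step 3: tau = (C - D)/(n(n-1)/2) = (25 - 3)/28 = 0.785714.
Step 4: Exact two-sided p-value (enumerate n! = 40320 permutations of y under H0): p = 0.005506.
Step 5: alpha = 0.05. reject H0.

tau_b = 0.7857 (C=25, D=3), p = 0.005506, reject H0.


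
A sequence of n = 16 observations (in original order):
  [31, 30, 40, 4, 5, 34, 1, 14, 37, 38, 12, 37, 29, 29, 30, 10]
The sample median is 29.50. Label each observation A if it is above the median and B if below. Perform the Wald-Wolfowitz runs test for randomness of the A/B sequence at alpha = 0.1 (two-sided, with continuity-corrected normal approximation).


Step 1: Compute median = 29.50; label A = above, B = below.
Labels in order: AAABBABBAABABBAB  (n_A = 8, n_B = 8)
Step 2: Count runs R = 10.
Step 3: Under H0 (random ordering), E[R] = 2*n_A*n_B/(n_A+n_B) + 1 = 2*8*8/16 + 1 = 9.0000.
        Var[R] = 2*n_A*n_B*(2*n_A*n_B - n_A - n_B) / ((n_A+n_B)^2 * (n_A+n_B-1)) = 14336/3840 = 3.7333.
        SD[R] = 1.9322.
Step 4: Continuity-corrected z = (R - 0.5 - E[R]) / SD[R] = (10 - 0.5 - 9.0000) / 1.9322 = 0.2588.
Step 5: Two-sided p-value via normal approximation = 2*(1 - Phi(|z|)) = 0.795809.
Step 6: alpha = 0.1. fail to reject H0.

R = 10, z = 0.2588, p = 0.795809, fail to reject H0.


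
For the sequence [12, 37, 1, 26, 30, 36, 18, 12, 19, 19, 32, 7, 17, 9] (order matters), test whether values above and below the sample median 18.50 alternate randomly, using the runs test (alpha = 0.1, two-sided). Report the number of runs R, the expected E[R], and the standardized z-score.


Step 1: Compute median = 18.50; label A = above, B = below.
Labels in order: BABAAABBAAABBB  (n_A = 7, n_B = 7)
Step 2: Count runs R = 7.
Step 3: Under H0 (random ordering), E[R] = 2*n_A*n_B/(n_A+n_B) + 1 = 2*7*7/14 + 1 = 8.0000.
        Var[R] = 2*n_A*n_B*(2*n_A*n_B - n_A - n_B) / ((n_A+n_B)^2 * (n_A+n_B-1)) = 8232/2548 = 3.2308.
        SD[R] = 1.7974.
Step 4: Continuity-corrected z = (R + 0.5 - E[R]) / SD[R] = (7 + 0.5 - 8.0000) / 1.7974 = -0.2782.
Step 5: Two-sided p-value via normal approximation = 2*(1 - Phi(|z|)) = 0.780879.
Step 6: alpha = 0.1. fail to reject H0.

R = 7, z = -0.2782, p = 0.780879, fail to reject H0.
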